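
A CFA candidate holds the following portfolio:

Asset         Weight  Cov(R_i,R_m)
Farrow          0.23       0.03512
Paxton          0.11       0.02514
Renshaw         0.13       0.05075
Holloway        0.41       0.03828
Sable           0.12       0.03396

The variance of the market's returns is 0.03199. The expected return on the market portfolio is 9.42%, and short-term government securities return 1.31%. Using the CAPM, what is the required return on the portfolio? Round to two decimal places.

β_Farrow = 0.03512 / 0.03199 = 1.0978
β_Paxton = 0.02514 / 0.03199 = 0.7859
β_Renshaw = 0.05075 / 0.03199 = 1.5864
β_Holloway = 0.03828 / 0.03199 = 1.1966
β_Sable = 0.03396 / 0.03199 = 1.0616
β_P = Σ w_i β_i = 0.23×1.0978 + 0.11×0.7859 + 0.13×1.5864 + 0.41×1.1966 + 0.12×1.0616 = 1.1632
MRP = 9.42% − 1.31% = 8.11%
E(R_P) = R_f + β_P × MRP = 1.31% + 1.1632 × 8.11% = 10.74%

10.74%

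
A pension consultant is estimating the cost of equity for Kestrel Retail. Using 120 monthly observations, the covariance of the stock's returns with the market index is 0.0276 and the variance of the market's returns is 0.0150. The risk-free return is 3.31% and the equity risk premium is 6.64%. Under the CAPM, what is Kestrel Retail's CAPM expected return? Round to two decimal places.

15.53%

β = Cov(R_i, R_m) / Var(R_m) = 0.0276 / 0.0150 = 1.8400
E(R) = R_f + β × MRP = 3.31% + 1.8400 × 6.64% = 15.53%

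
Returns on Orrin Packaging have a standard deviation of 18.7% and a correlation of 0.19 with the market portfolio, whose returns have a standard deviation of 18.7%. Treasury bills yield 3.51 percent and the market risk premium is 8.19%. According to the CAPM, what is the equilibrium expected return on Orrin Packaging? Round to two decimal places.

5.07%

β = ρ × σ_i / σ_m = 0.19 × 18.7% / 18.7% = 0.1900
E(R) = 3.51% + 0.1900 × 8.19% = 5.07%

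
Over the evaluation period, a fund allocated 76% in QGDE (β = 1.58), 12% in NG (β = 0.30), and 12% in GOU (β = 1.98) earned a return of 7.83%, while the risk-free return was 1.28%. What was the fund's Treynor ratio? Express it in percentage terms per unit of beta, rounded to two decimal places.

4.44%

β_P = 0.76×1.58 + 0.12×0.30 + 0.12×1.98 = 1.4744
Treynor = (R_P − R_f) / β_P = (7.83% − 1.28%) / 1.4744 = 6.55% / 1.4744 = 4.44%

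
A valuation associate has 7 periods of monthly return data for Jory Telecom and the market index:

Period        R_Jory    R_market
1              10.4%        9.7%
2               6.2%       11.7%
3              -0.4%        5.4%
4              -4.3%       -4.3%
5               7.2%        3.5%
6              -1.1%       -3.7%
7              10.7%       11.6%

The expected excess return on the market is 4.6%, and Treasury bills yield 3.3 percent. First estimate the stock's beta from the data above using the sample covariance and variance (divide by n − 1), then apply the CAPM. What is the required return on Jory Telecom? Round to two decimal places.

Mean R_i = (10.4 + 6.2 − 0.4 − 4.3 + 7.2 − 1.1 + 10.7) / 7 = 4.1000%
Mean R_m = (9.7 + 11.7 + 5.4 − 4.3 + 3.5 − 3.7 + 11.6) / 7 = 4.8429%
Σ(R_i − R̄_i)(R_m − R̄_m) = 204.1500  ⇒  Cov = 204.1500 / 6 = 34.0250
Σ(R_m − R̄_m)² = 274.9571  ⇒  Var(R_m) = 274.9571 / 6 = 45.8262
β = Cov / Var(R_m) = 34.0250 / 45.8262 = 0.7425
E(R) = R_f + β × MRP = 3.3% + 0.7425 × 4.6% = 6.72%

6.72%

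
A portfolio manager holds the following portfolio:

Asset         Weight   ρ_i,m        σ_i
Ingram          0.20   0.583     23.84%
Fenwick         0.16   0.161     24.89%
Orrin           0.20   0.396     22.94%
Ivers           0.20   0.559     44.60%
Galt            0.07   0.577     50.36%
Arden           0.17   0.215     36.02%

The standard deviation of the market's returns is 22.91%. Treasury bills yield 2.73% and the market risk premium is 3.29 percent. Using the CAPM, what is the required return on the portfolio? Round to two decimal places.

β_Ingram = 0.583 × 23.84% / 22.91% = 0.6067
β_Fenwick = 0.161 × 24.89% / 22.91% = 0.1749
β_Orrin = 0.396 × 22.94% / 22.91% = 0.3965
β_Ivers = 0.559 × 44.60% / 22.91% = 1.0882
β_Galt = 0.577 × 50.36% / 22.91% = 1.2683
β_Arden = 0.215 × 36.02% / 22.91% = 0.3380
β_P = Σ w_i β_i = 0.20×0.6067 + 0.16×0.1749 + 0.20×0.3965 + 0.20×1.0882 + 0.07×1.2683 + 0.17×0.3380 = 0.5925
E(R_P) = R_f + β_P × MRP = 2.73% + 0.5925 × 3.29% = 4.68%

4.68%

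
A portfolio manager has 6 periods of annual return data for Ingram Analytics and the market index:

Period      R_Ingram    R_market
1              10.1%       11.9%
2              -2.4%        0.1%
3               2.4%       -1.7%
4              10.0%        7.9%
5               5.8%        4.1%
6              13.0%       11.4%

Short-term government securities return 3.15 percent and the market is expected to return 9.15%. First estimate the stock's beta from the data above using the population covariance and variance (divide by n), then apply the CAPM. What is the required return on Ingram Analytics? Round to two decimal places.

8.56%

Mean R_i = (10.1 − 2.4 + 2.4 + 10.0 + 5.8 + 13.0) / 6 = 6.4833%
Mean R_m = (11.9 + 0.1 − 1.7 + 7.9 + 4.1 + 11.4) / 6 = 5.6167%
Σ(R_i − R̄_i)(R_m − R̄_m) = 148.3617  ⇒  Cov = 148.3617 / 6 = 24.7270
Σ(R_m − R̄_m)² = 164.4083  ⇒  Var(R_m) = 164.4083 / 6 = 27.4014
β = Cov / Var(R_m) = 24.7270 / 27.4014 = 0.9024
MRP = 9.15% − 3.15% = 6.00%
E(R) = R_f + β × MRP = 3.15% + 0.9024 × 6.00% = 8.56%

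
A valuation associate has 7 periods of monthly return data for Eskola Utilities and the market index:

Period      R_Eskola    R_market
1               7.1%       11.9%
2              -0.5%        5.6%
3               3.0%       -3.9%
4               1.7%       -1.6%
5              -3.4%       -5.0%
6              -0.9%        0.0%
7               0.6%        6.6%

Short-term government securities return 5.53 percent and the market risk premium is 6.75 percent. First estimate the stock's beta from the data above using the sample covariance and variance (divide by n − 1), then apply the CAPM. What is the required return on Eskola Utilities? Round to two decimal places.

7.66%

Mean R_i = (7.1 − 0.5 + 3.0 + 1.7 − 3.4 − 0.9 + 0.6) / 7 = 1.0857%
Mean R_m = (11.9 + 5.6 − 3.9 − 1.6 − 5.0 + 0.0 + 6.6) / 7 = 1.9429%
Σ(R_i − R̄_i)(R_m − R̄_m) = 73.4643  ⇒  Cov = 73.4643 / 6 = 12.2441
Σ(R_m − R̄_m)² = 232.8771  ⇒  Var(R_m) = 232.8771 / 6 = 38.8129
β = Cov / Var(R_m) = 12.2441 / 38.8129 = 0.3155
E(R) = R_f + β × MRP = 5.53% + 0.3155 × 6.75% = 7.66%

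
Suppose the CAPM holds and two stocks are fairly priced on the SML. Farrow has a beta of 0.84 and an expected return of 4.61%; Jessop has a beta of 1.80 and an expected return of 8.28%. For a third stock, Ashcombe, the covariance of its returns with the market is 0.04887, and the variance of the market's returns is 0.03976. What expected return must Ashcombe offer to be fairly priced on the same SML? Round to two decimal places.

MRP = (8.28% − 4.61%) / (1.80 − 0.84) = 3.8229%
R_f = 4.61% − 0.84 × 3.8229% = 1.3988%
β_Ashcombe = Cov / Var(R_m) = 0.04887 / 0.03976 = 1.2291
E(R_Ashcombe) = R_f + β × MRP = 1.3988% + 1.2291 × 3.8229% = 6.10%

6.10%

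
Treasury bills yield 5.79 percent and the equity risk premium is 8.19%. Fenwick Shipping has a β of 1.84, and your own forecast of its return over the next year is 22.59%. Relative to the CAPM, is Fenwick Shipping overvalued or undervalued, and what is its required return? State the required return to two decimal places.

Required return = R_f + β·MRP = 5.79% + 1.84 × 8.19% = 20.86%
Forecast 22.59% > required 20.86% → the stock plots above the SML → undervalued.

Undervalued; required return 20.86%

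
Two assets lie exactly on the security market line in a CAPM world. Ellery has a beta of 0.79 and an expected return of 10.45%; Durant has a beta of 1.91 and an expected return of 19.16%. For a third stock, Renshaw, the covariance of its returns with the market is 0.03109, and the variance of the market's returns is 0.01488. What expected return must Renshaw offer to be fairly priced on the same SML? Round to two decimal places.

MRP = (19.16% − 10.45%) / (1.91 − 0.79) = 7.7768%
R_f = 10.45% − 0.79 × 7.7768% = 4.3063%
β_Renshaw = Cov / Var(R_m) = 0.03109 / 0.01488 = 2.0894
E(R_Renshaw) = R_f + β × MRP = 4.3063% + 2.0894 × 7.7768% = 20.56%

20.56%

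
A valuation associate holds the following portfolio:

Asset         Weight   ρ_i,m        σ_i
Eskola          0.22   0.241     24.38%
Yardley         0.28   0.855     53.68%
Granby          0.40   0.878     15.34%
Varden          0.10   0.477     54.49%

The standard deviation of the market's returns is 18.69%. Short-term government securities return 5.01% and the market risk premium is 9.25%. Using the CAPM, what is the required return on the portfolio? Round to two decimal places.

β_Eskola = 0.241 × 24.38% / 18.69% = 0.3144
β_Yardley = 0.855 × 53.68% / 18.69% = 2.4557
β_Granby = 0.878 × 15.34% / 18.69% = 0.7206
β_Varden = 0.477 × 54.49% / 18.69% = 1.3907
β_P = Σ w_i β_i = 0.22×0.3144 + 0.28×2.4557 + 0.40×0.7206 + 0.10×1.3907 = 1.1841
E(R_P) = R_f + β_P × MRP = 5.01% + 1.1841 × 9.25% = 15.96%

15.96%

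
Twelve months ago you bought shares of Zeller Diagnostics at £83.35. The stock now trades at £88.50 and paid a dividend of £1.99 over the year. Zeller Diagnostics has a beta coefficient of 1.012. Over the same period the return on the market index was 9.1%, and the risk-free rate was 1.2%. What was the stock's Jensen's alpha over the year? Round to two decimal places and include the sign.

Realised HPR = (P1 + D1 − P0) / P0 = (88.50 + 1.99 − 83.35) / 83.35 = 7.14 / 83.35 = 8.5663%
MRP = 9.1% − 1.2% = 7.90%
CAPM required = R_f + β·MRP = 1.2% + 1.012 × 7.9% = 9.1948%
α = realised − required = 8.5663% − 9.1948% = -0.63%

-0.63%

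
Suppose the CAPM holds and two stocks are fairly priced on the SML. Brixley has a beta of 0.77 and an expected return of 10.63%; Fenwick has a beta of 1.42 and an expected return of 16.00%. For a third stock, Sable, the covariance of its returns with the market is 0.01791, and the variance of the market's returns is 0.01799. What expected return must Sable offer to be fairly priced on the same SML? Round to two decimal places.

12.49%

MRP = (16.00% − 10.63%) / (1.42 − 0.77) = 8.2615%
R_f = 10.63% − 0.77 × 8.2615% = 4.2686%
β_Sable = Cov / Var(R_m) = 0.01791 / 0.01799 = 0.9956
E(R_Sable) = R_f + β × MRP = 4.2686% + 0.9956 × 8.2615% = 12.49%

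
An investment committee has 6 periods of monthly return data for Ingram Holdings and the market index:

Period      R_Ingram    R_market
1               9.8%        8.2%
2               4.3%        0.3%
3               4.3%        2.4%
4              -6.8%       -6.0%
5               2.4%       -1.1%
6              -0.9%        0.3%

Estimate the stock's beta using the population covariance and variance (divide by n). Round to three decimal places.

Mean R_i = (9.8 + 4.3 + 4.3 − 6.8 + 2.4 − 0.9) / 6 = 2.1833%
Mean R_m = (8.2 + 0.3 + 2.4 − 6.0 − 1.1 + 0.3) / 6 = 0.6833%
Σ(R_i − R̄_i)(R_m − R̄_m) = 120.9083  ⇒  Cov = 120.9083 / 6 = 20.1514
Σ(R_m − R̄_m)² = 107.5883  ⇒  Var(R_m) = 107.5883 / 6 = 17.9314
β = Cov / Var(R_m) = 20.1514 / 17.9314 = 1.1238

1.124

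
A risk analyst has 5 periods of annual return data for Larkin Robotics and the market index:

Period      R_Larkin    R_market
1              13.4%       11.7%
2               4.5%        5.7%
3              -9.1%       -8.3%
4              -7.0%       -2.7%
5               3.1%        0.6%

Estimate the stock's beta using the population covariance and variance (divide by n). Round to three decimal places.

Mean R_i = (13.4 + 4.5 − 9.1 − 7.0 + 3.1) / 5 = 0.9800%
Mean R_m = (11.7 + 5.7 − 8.3 − 2.7 + 0.6) / 5 = 1.4000%
Σ(R_i − R̄_i)(R_m − R̄_m) = 271.8600  ⇒  Cov = 271.8600 / 5 = 54.3720
Σ(R_m − R̄_m)² = 236.1200  ⇒  Var(R_m) = 236.1200 / 5 = 47.2240
β = Cov / Var(R_m) = 54.3720 / 47.2240 = 1.1514

1.151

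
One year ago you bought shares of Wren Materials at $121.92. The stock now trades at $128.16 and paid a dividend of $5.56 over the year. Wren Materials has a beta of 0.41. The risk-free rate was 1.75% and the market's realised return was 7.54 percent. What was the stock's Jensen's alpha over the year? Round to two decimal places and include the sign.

Realised HPR = (P1 + D1 − P0) / P0 = (128.16 + 5.56 − 121.92) / 121.92 = 11.80 / 121.92 = 9.6785%
MRP = 7.54% − 1.75% = 5.79%
CAPM required = R_f + β·MRP = 1.75% + 0.41 × 5.79% = 4.1239%
α = realised − required = 9.6785% − 4.1239% = +5.55%

+5.55%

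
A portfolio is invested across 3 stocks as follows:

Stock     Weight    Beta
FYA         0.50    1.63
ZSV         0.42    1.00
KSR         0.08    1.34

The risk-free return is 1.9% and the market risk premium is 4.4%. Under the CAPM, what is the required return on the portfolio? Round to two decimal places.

7.81%

β_P = Σ w_i β_i = 0.50×1.63 + 0.42×1.00 + 0.08×1.34 = 1.3422
E(R_P) = R_f + β_P × MRP = 1.9% + 1.3422 × 4.4% = 7.81%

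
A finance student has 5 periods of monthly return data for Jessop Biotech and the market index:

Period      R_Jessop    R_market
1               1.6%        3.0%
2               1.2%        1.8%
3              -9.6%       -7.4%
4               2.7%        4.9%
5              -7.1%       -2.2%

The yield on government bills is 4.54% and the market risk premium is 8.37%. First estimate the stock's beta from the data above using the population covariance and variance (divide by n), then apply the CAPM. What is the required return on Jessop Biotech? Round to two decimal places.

Mean R_i = (1.6 + 1.2 − 9.6 + 2.7 − 7.1) / 5 = -2.2400%
Mean R_m = (3.0 + 1.8 − 7.4 + 4.9 − 2.2) / 5 = 0.0200%
Σ(R_i − R̄_i)(R_m − R̄_m) = 107.0740  ⇒  Cov = 107.0740 / 5 = 21.4148
Σ(R_m − R̄_m)² = 95.8480  ⇒  Var(R_m) = 95.8480 / 5 = 19.1696
β = Cov / Var(R_m) = 21.4148 / 19.1696 = 1.1171
E(R) = R_f + β × MRP = 4.54% + 1.1171 × 8.37% = 13.89%

13.89%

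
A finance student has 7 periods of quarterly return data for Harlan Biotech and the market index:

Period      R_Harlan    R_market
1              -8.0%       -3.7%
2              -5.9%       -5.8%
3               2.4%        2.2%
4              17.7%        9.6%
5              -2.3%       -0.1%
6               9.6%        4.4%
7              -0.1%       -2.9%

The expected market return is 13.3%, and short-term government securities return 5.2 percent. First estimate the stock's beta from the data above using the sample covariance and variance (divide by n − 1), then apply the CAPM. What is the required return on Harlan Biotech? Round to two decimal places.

Mean R_i = (-8.0 − 5.9 + 2.4 + 17.7 − 2.3 + 9.6 − 0.1) / 7 = 1.9143%
Mean R_m = (-3.7 − 5.8 + 2.2 + 9.6 − 0.1 + 4.4 − 2.9) / 7 = 0.5286%
Σ(R_i − R̄_i)(R_m − R̄_m) = 274.6971  ⇒  Cov = 274.6971 / 6 = 45.7829
Σ(R_m − R̄_m)² = 170.1543  ⇒  Var(R_m) = 170.1543 / 6 = 28.3591
β = Cov / Var(R_m) = 45.7829 / 28.3591 = 1.6144
MRP = 13.3% − 5.2% = 8.10%
E(R) = R_f + β × MRP = 5.2% + 1.6144 × 8.1% = 18.28%

18.28%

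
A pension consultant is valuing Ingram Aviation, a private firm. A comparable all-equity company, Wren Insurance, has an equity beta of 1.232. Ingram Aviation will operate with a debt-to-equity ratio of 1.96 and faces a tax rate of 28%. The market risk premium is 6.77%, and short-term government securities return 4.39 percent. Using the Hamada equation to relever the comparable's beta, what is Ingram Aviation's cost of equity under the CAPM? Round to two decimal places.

β_L = β_U × [1 + (1 − t)(D/E)] = 1.232 × [1 + (1 − 0.28) × 1.96]
    = 1.232 × [1 + 0.72 × 1.96] = 1.232 × 2.4112 = 2.9706
E(R) = R_f + β_L × MRP = 4.39% + 2.9706 × 6.77% = 24.50%

24.50%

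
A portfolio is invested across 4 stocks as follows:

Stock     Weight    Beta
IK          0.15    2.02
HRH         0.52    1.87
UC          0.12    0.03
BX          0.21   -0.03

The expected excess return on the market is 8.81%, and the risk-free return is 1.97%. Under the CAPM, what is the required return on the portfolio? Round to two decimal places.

β_P = Σ w_i β_i = 0.15×2.02 + 0.52×1.87 + 0.12×0.03 + 0.21×-0.03 = 1.2727
E(R_P) = R_f + β_P × MRP = 1.97% + 1.2727 × 8.81% = 13.18%

13.18%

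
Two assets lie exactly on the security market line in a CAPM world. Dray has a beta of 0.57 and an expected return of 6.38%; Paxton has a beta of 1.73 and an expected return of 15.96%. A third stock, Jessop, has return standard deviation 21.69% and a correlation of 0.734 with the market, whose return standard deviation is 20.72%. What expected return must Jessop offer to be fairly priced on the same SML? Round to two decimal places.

8.02%

MRP = (15.96% − 6.38%) / (1.73 − 0.57) = 8.2586%
R_f = 6.38% − 0.57 × 8.2586% = 1.6726%
β_Jessop = ρ·σ_i/σ_m = 0.734 × 21.69 / 20.72 = 0.7684
E(R_Jessop) = R_f + β × MRP = 1.6726% + 0.7684 × 8.2586% = 8.02%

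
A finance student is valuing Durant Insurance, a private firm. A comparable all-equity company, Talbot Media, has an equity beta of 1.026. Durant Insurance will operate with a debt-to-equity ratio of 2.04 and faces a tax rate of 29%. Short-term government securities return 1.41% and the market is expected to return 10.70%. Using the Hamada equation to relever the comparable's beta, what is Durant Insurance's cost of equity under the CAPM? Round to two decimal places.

β_L = β_U × [1 + (1 − t)(D/E)] = 1.026 × [1 + (1 − 0.29) × 2.04]
    = 1.026 × [1 + 0.71 × 2.04] = 1.026 × 2.4484 = 2.5121
MRP = 10.70% − 1.41% = 9.29%
E(R) = R_f + β_L × MRP = 1.41% + 2.5121 × 9.29% = 24.75%

24.75%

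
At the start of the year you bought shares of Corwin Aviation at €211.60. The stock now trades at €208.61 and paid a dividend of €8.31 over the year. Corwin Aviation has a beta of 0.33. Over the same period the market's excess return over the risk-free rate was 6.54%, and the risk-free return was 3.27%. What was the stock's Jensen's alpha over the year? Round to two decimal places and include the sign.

Realised HPR = (P1 + D1 − P0) / P0 = (208.61 + 8.31 − 211.60) / 211.60 = 5.32 / 211.60 = 2.5142%
CAPM required = R_f + β·MRP = 3.27% + 0.33 × 6.54% = 5.4282%
α = realised − required = 2.5142% − 5.4282% = -2.91%

-2.91%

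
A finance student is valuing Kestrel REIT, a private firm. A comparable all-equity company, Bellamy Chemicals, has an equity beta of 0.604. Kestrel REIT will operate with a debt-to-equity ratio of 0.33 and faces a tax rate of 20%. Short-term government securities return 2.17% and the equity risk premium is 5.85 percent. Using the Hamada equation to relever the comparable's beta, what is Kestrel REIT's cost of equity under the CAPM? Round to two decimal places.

6.64%

β_L = β_U × [1 + (1 − t)(D/E)] = 0.604 × [1 + (1 − 0.20) × 0.33]
    = 0.604 × [1 + 0.80 × 0.33] = 0.604 × 1.2640 = 0.7635
E(R) = R_f + β_L × MRP = 2.17% + 0.7635 × 5.85% = 6.64%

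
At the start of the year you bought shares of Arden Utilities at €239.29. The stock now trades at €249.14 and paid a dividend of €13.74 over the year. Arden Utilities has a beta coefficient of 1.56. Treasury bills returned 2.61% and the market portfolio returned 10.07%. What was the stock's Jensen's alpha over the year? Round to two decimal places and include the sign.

Realised HPR = (P1 + D1 − P0) / P0 = (249.14 + 13.74 − 239.29) / 239.29 = 23.59 / 239.29 = 9.8583%
MRP = 10.07% − 2.61% = 7.46%
CAPM required = R_f + β·MRP = 2.61% + 1.56 × 7.46% = 14.2476%
α = realised − required = 9.8583% − 14.2476% = -4.39%

-4.39%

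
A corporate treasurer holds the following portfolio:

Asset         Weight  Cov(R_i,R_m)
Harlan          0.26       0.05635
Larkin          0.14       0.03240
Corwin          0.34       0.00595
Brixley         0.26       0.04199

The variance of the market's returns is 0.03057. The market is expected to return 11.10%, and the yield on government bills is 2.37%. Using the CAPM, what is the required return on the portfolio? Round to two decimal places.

11.54%

β_Harlan = 0.05635 / 0.03057 = 1.8433
β_Larkin = 0.03240 / 0.03057 = 1.0599
β_Corwin = 0.00595 / 0.03057 = 0.1946
β_Brixley = 0.04199 / 0.03057 = 1.3736
β_P = Σ w_i β_i = 0.26×1.8433 + 0.14×1.0599 + 0.34×0.1946 + 0.26×1.3736 = 1.0509
MRP = 11.10% − 2.37% = 8.73%
E(R_P) = R_f + β_P × MRP = 2.37% + 1.0509 × 8.73% = 11.54%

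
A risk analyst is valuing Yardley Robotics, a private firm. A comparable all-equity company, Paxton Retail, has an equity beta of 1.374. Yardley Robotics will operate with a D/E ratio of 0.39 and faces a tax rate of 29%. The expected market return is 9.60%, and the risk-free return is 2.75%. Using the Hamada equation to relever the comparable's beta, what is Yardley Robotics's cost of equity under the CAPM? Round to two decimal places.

β_L = β_U × [1 + (1 − t)(D/E)] = 1.374 × [1 + (1 − 0.29) × 0.39]
    = 1.374 × [1 + 0.71 × 0.39] = 1.374 × 1.2769 = 1.7545
MRP = 9.60% − 2.75% = 6.85%
E(R) = R_f + β_L × MRP = 2.75% + 1.7545 × 6.85% = 14.77%

14.77%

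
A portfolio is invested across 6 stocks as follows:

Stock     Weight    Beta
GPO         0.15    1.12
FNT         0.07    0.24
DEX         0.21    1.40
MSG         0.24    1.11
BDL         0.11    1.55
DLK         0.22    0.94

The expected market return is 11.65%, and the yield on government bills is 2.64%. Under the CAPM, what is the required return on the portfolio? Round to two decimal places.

12.75%

β_P = Σ w_i β_i = 0.15×1.12 + 0.07×0.24 + 0.21×1.40 + 0.24×1.11 + 0.11×1.55 + 0.22×0.94 = 1.1225
MRP = 11.65% − 2.64% = 9.01%
E(R_P) = R_f + β_P × MRP = 2.64% + 1.1225 × 9.01% = 12.75%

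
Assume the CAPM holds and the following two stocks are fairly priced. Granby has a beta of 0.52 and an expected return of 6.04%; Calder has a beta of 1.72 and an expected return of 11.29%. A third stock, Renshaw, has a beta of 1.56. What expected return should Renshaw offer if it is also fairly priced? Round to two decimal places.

MRP (SML slope) = (11.29% − 6.04%) / (1.72 − 0.52) = 5.25% / 1.20 = 4.3750%
R_f (intercept) = 6.04% − 0.52 × 4.3750% = 3.7650%
E(R_Renshaw) = R_f + β × MRP = 3.7650% + 1.56 × 4.3750% = 10.59%

10.59%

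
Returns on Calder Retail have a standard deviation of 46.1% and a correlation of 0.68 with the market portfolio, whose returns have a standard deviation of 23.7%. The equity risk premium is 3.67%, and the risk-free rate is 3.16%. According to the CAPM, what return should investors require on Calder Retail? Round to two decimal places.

β = ρ × σ_i / σ_m = 0.68 × 46.1% / 23.7% = 1.3227
E(R) = 3.16% + 1.3227 × 3.67% = 8.01%

8.01%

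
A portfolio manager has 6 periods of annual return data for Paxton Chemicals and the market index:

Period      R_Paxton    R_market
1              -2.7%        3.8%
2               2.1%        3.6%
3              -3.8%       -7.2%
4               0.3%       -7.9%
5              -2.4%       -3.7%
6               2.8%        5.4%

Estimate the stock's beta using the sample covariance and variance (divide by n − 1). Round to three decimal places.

0.239

Mean R_i = (-2.7 + 2.1 − 3.8 + 0.3 − 2.4 + 2.8) / 6 = -0.6167%
Mean R_m = (3.8 + 3.6 − 7.2 − 7.9 − 3.7 + 5.4) / 6 = -1.0000%
Σ(R_i − R̄_i)(R_m − R̄_m) = 42.5900  ⇒  Cov = 42.5900 / 5 = 8.5180
Σ(R_m − R̄_m)² = 178.5000  ⇒  Var(R_m) = 178.5000 / 5 = 35.7000
β = Cov / Var(R_m) = 8.5180 / 35.7000 = 0.2386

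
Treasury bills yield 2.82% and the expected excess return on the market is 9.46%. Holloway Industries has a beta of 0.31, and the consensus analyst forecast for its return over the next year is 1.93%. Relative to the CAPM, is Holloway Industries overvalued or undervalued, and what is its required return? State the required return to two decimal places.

Overvalued; required return 5.75%

Required return = R_f + β·MRP = 2.82% + 0.31 × 9.46% = 5.75%
Forecast 1.93% < required 5.75% → the stock plots below the SML → overvalued.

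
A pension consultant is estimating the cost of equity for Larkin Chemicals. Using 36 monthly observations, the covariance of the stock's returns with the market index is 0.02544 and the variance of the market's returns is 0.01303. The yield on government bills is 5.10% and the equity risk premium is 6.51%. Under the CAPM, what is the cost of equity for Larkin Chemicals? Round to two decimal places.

β = Cov(R_i, R_m) / Var(R_m) = 0.02544 / 0.01303 = 1.9524
E(R) = R_f + β × MRP = 5.10% + 1.9524 × 6.51% = 17.81%

17.81%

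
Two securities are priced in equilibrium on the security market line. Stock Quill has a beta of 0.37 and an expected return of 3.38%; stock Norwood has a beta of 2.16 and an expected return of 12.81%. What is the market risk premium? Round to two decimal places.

Both satisfy E(R) = R_f + β·MRP, so the slope of the SML is
MRP = (12.81% − 3.38%) / (2.16 − 0.37) = 9.43% / 1.79 = 5.2682%

5.27%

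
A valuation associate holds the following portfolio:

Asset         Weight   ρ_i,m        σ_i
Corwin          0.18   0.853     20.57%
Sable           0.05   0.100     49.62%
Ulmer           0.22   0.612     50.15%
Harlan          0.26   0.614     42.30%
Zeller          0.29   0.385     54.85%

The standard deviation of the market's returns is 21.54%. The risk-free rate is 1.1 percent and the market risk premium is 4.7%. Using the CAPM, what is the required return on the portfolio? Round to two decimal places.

6.13%

β_Corwin = 0.853 × 20.57% / 21.54% = 0.8146
β_Sable = 0.100 × 49.62% / 21.54% = 0.2304
β_Ulmer = 0.612 × 50.15% / 21.54% = 1.4249
β_Harlan = 0.614 × 42.30% / 21.54% = 1.2058
β_Zeller = 0.385 × 54.85% / 21.54% = 0.9804
β_P = Σ w_i β_i = 0.18×0.8146 + 0.05×0.2304 + 0.22×1.4249 + 0.26×1.2058 + 0.29×0.9804 = 1.0695
E(R_P) = R_f + β_P × MRP = 1.1% + 1.0695 × 4.7% = 6.13%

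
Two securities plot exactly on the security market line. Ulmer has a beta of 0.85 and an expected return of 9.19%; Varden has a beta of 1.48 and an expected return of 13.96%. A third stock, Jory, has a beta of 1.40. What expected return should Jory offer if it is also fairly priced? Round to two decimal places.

13.35%

MRP (SML slope) = (13.96% − 9.19%) / (1.48 − 0.85) = 4.77% / 0.63 = 7.5714%
R_f (intercept) = 9.19% − 0.85 × 7.5714% = 2.7543%
E(R_Jory) = R_f + β × MRP = 2.7543% + 1.40 × 7.5714% = 13.35%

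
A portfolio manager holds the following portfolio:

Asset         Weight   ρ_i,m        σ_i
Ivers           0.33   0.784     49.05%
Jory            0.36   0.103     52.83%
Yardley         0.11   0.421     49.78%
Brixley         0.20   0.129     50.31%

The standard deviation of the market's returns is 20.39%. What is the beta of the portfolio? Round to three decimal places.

β_Ivers = 0.784 × 49.05% / 20.39% = 1.8860
β_Jory = 0.103 × 52.83% / 20.39% = 0.2669
β_Yardley = 0.421 × 49.78% / 20.39% = 1.0278
β_Brixley = 0.129 × 50.31% / 20.39% = 0.3183
β_P = Σ w_i β_i = 0.33×1.8860 + 0.36×0.2669 + 0.11×1.0278 + 0.20×0.3183 = 0.8952

0.895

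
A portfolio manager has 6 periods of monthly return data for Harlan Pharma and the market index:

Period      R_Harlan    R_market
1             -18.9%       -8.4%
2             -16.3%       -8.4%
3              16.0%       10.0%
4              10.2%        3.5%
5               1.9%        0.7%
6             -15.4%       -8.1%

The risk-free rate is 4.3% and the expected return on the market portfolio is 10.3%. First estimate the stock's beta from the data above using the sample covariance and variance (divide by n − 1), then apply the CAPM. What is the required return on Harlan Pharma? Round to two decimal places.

15.83%

Mean R_i = (-18.9 − 16.3 + 16.0 + 10.2 + 1.9 − 15.4) / 6 = -3.7500%
Mean R_m = (-8.4 − 8.4 + 10.0 + 3.5 + 0.7 − 8.1) / 6 = -1.7833%
Σ(R_i − R̄_i)(R_m − R̄_m) = 577.3250  ⇒  Cov = 577.3250 / 5 = 115.4650
Σ(R_m − R̄_m)² = 300.3883  ⇒  Var(R_m) = 300.3883 / 5 = 60.0777
β = Cov / Var(R_m) = 115.4650 / 60.0777 = 1.9219
MRP = 10.3% − 4.3% = 6.00%
E(R) = R_f + β × MRP = 4.3% + 1.9219 × 6.0% = 15.83%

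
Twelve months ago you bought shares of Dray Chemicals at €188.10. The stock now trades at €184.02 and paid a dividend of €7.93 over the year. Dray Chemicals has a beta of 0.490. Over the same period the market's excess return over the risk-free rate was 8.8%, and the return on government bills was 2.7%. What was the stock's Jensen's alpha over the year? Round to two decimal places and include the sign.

Realised HPR = (P1 + D1 − P0) / P0 = (184.02 + 7.93 − 188.10) / 188.10 = 3.85 / 188.10 = 2.0468%
CAPM required = R_f + β·MRP = 2.7% + 0.490 × 8.8% = 7.0120%
α = realised − required = 2.0468% − 7.0120% = -4.97%

-4.97%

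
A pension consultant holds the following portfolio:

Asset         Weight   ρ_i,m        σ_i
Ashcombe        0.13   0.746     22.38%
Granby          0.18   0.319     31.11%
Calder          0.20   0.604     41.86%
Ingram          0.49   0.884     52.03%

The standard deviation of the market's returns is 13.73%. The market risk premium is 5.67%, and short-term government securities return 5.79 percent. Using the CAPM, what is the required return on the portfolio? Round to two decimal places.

18.82%

β_Ashcombe = 0.746 × 22.38% / 13.73% = 1.2160
β_Granby = 0.319 × 31.11% / 13.73% = 0.7228
β_Calder = 0.604 × 41.86% / 13.73% = 1.8415
β_Ingram = 0.884 × 52.03% / 13.73% = 3.3499
β_P = Σ w_i β_i = 0.13×1.2160 + 0.18×0.7228 + 0.20×1.8415 + 0.49×3.3499 = 2.2979
E(R_P) = R_f + β_P × MRP = 5.79% + 2.2979 × 5.67% = 18.82%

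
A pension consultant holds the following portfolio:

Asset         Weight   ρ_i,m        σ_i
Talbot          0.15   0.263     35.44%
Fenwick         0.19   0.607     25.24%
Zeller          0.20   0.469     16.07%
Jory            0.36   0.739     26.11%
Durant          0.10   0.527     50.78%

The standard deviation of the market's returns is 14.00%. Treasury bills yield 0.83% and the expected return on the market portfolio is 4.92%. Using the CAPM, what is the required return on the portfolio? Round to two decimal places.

5.34%

β_Talbot = 0.263 × 35.44% / 14.00% = 0.6658
β_Fenwick = 0.607 × 25.24% / 14.00% = 1.0943
β_Zeller = 0.469 × 16.07% / 14.00% = 0.5383
β_Jory = 0.739 × 26.11% / 14.00% = 1.3782
β_Durant = 0.527 × 50.78% / 14.00% = 1.9115
β_P = Σ w_i β_i = 0.15×0.6658 + 0.19×1.0943 + 0.20×0.5383 + 0.36×1.3782 + 0.10×1.9115 = 1.1027
MRP = 4.92% − 0.83% = 4.09%
E(R_P) = R_f + β_P × MRP = 0.83% + 1.1027 × 4.09% = 5.34%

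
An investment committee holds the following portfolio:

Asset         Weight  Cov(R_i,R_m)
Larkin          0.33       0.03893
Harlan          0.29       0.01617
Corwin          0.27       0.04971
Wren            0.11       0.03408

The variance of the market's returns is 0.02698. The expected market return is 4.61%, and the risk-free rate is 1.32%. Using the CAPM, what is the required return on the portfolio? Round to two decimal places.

5.55%

β_Larkin = 0.03893 / 0.02698 = 1.4429
β_Harlan = 0.01617 / 0.02698 = 0.5993
β_Corwin = 0.04971 / 0.02698 = 1.8425
β_Wren = 0.03408 / 0.02698 = 1.2632
β_P = Σ w_i β_i = 0.33×1.4429 + 0.29×0.5993 + 0.27×1.8425 + 0.11×1.2632 = 1.2864
MRP = 4.61% − 1.32% = 3.29%
E(R_P) = R_f + β_P × MRP = 1.32% + 1.2864 × 3.29% = 5.55%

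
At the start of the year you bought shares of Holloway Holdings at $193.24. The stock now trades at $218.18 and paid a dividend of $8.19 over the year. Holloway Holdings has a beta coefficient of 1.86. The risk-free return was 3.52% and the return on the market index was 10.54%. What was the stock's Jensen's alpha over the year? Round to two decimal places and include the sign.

Realised HPR = (P1 + D1 − P0) / P0 = (218.18 + 8.19 − 193.24) / 193.24 = 33.13 / 193.24 = 17.1445%
MRP = 10.54% − 3.52% = 7.02%
CAPM required = R_f + β·MRP = 3.52% + 1.86 × 7.02% = 16.5772%
α = realised − required = 17.1445% − 16.5772% = +0.57%

+0.57%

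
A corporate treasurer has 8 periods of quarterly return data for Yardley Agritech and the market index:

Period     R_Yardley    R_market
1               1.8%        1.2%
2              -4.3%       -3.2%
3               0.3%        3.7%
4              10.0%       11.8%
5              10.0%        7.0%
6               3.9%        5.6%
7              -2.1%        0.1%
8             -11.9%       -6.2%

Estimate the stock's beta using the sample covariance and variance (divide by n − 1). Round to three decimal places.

Mean R_i = (1.8 − 4.3 + 0.3 + 10.0 + 10.0 + 3.9 − 2.1 − 11.9) / 8 = 0.9625%
Mean R_m = (1.2 − 3.2 + 3.7 + 11.8 + 7.0 + 5.6 + 0.1 − 6.2) / 8 = 2.5000%
Σ(R_i − R̄_i)(R_m − R̄_m) = 281.1900  ⇒  Cov = 281.1900 / 7 = 40.1700
Σ(R_m − R̄_m)² = 233.4200  ⇒  Var(R_m) = 233.4200 / 7 = 33.3457
β = Cov / Var(R_m) = 40.1700 / 33.3457 = 1.2047

1.205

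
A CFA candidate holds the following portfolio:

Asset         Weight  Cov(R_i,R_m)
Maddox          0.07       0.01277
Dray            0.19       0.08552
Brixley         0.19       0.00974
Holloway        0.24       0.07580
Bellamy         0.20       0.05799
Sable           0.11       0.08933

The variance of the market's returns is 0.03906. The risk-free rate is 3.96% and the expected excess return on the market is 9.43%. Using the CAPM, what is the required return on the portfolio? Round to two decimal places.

18.11%

β_Maddox = 0.01277 / 0.03906 = 0.3269
β_Dray = 0.08552 / 0.03906 = 2.1895
β_Brixley = 0.00974 / 0.03906 = 0.2494
β_Holloway = 0.07580 / 0.03906 = 1.9406
β_Bellamy = 0.05799 / 0.03906 = 1.4846
β_Sable = 0.08933 / 0.03906 = 2.2870
β_P = Σ w_i β_i = 0.07×0.3269 + 0.19×2.1895 + 0.19×0.2494 + 0.24×1.9406 + 0.20×1.4846 + 0.11×2.2870 = 1.5005
E(R_P) = R_f + β_P × MRP = 3.96% + 1.5005 × 9.43% = 18.11%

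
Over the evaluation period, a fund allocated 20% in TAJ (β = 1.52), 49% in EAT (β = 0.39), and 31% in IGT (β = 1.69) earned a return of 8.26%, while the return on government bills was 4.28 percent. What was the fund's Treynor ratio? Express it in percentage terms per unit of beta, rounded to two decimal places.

3.91%

β_P = 0.20×1.52 + 0.49×0.39 + 0.31×1.69 = 1.0190
Treynor = (R_P − R_f) / β_P = (8.26% − 4.28%) / 1.0190 = 3.98% / 1.0190 = 3.91%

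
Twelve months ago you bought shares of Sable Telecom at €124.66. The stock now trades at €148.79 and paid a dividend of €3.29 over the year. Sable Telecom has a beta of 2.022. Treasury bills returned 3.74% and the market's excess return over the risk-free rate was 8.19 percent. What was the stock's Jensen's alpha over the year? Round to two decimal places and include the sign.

+1.70%

Realised HPR = (P1 + D1 − P0) / P0 = (148.79 + 3.29 − 124.66) / 124.66 = 27.42 / 124.66 = 21.9958%
CAPM required = R_f + β·MRP = 3.74% + 2.022 × 8.19% = 20.30018%
α = realised − required = 21.9958% − 20.30018% = +1.70%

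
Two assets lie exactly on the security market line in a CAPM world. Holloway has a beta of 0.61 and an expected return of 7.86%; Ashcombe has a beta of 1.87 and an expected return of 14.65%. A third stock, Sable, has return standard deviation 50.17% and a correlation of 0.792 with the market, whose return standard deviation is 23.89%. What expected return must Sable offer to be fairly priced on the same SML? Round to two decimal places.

MRP = (14.65% − 7.86%) / (1.87 − 0.61) = 5.3889%
R_f = 7.86% − 0.61 × 5.3889% = 4.5728%
β_Sable = ρ·σ_i/σ_m = 0.792 × 50.17 / 23.89 = 1.6632
E(R_Sable) = R_f + β × MRP = 4.5728% + 1.6632 × 5.3889% = 13.54%

13.54%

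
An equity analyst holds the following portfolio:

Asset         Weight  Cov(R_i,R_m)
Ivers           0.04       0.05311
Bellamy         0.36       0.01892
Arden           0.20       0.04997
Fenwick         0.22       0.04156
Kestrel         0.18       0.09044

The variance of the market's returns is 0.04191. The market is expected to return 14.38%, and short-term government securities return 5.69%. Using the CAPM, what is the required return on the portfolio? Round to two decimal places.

β_Ivers = 0.05311 / 0.04191 = 1.2672
β_Bellamy = 0.01892 / 0.04191 = 0.4514
β_Arden = 0.04997 / 0.04191 = 1.1923
β_Fenwick = 0.04156 / 0.04191 = 0.9916
β_Kestrel = 0.09044 / 0.04191 = 2.1580
β_P = Σ w_i β_i = 0.04×1.2672 + 0.36×0.4514 + 0.20×1.1923 + 0.22×0.9916 + 0.18×2.1580 = 1.0582
MRP = 14.38% − 5.69% = 8.69%
E(R_P) = R_f + β_P × MRP = 5.69% + 1.0582 × 8.69% = 14.89%

14.89%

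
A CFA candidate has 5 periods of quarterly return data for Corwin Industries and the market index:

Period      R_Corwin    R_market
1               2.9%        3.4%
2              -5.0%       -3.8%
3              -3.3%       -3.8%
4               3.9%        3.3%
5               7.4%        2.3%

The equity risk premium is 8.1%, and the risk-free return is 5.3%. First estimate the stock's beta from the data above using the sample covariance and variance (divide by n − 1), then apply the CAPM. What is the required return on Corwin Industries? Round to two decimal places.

Mean R_i = (2.9 − 5.0 − 3.3 + 3.9 + 7.4) / 5 = 1.1800%
Mean R_m = (3.4 − 3.8 − 3.8 + 3.3 + 2.3) / 5 = 0.2800%
Σ(R_i − R̄_i)(R_m − R̄_m) = 69.6380  ⇒  Cov = 69.6380 / 4 = 17.4095
Σ(R_m − R̄_m)² = 56.2280  ⇒  Var(R_m) = 56.2280 / 4 = 14.0570
β = Cov / Var(R_m) = 17.4095 / 14.0570 = 1.2385
E(R) = R_f + β × MRP = 5.3% + 1.2385 × 8.1% = 15.33%

15.33%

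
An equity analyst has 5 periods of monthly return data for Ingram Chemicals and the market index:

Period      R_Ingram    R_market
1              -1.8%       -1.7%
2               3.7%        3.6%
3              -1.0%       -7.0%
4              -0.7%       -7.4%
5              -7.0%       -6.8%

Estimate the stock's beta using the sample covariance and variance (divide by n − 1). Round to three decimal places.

Mean R_i = (-1.8 + 3.7 − 1.0 − 0.7 − 7.0) / 5 = -1.3600%
Mean R_m = (-1.7 + 3.6 − 7.0 − 7.4 − 6.8) / 5 = -3.8600%
Σ(R_i − R̄_i)(R_m − R̄_m) = 49.9120  ⇒  Cov = 49.9120 / 4 = 12.4780
Σ(R_m − R̄_m)² = 91.3520  ⇒  Var(R_m) = 91.3520 / 4 = 22.8380
β = Cov / Var(R_m) = 12.4780 / 22.8380 = 0.5464

0.546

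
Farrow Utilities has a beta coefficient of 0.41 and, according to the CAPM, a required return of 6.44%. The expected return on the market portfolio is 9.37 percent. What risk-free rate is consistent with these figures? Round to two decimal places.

E(R) = R_f + β(E(R_m) − R_f) = R_f(1 − β) + β·E(R_m)
6.44% = R_f × (1 − 0.41) + 0.41 × 9.37%
6.44% = R_f × 0.59 + 3.8417%
R_f = (6.44% − 3.8417%) / 0.59 = 4.40%

4.40%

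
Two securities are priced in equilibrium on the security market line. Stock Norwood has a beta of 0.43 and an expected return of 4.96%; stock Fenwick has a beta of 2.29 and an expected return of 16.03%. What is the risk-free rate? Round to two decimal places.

2.40%

Both satisfy E(R) = R_f + β·MRP, so the slope of the SML is
MRP = (16.03% − 4.96%) / (2.29 − 0.43) = 11.07% / 1.86 = 5.9516%
R_f = E(R_Norwood) − β_Norwood·MRP = 4.96% − 0.43 × 5.9516% = 2.4008%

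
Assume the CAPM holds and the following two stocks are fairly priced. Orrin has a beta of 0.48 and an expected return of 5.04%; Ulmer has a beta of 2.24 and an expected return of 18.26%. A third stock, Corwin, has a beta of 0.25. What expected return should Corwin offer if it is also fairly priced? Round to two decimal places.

3.31%

MRP (SML slope) = (18.26% − 5.04%) / (2.24 − 0.48) = 13.22% / 1.76 = 7.5114%
R_f (intercept) = 5.04% − 0.48 × 7.5114% = 1.4345%
E(R_Corwin) = R_f + β × MRP = 1.4345% + 0.25 × 7.5114% = 3.31%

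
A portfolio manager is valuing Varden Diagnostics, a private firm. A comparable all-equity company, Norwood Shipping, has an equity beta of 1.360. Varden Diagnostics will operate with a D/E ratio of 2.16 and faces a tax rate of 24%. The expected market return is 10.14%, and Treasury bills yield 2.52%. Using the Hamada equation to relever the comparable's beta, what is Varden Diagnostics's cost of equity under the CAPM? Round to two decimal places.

29.90%

β_L = β_U × [1 + (1 − t)(D/E)] = 1.360 × [1 + (1 − 0.24) × 2.16]
    = 1.360 × [1 + 0.76 × 2.16] = 1.360 × 2.6416 = 3.5926
MRP = 10.14% − 2.52% = 7.62%
E(R) = R_f + β_L × MRP = 2.52% + 3.5926 × 7.62% = 29.90%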